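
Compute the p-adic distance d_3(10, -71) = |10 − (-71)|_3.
d_3(10, -71) = 1/81

Step 1 — x − y = 10 − (-71) = 81. Step 2 — v_3(81) = 4 (factor: 81 = (3^4 · 1); the sign does not affect v_p). Step 3 — |x − y|_3 = 3^{-4} = 1/81.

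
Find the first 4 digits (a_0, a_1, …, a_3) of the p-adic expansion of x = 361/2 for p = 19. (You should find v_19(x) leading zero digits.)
(a_0, …, a_3) = (0, 0, 10, 9)

v_19(361/2) = 2, so a_0 = ... = a_1 = 0. Factor out: x = 19^2 · u with u = 1/2 a unit in ℤ_19. Expand u iteratively via a_{v+i} = u_i mod 19, u_{i+1} = (u_i − a_{v+i})/19:
  u_0 = 1/2;  a_2 = 10;  u_1 = (u_0 − 10)/19 = -1/2
  u_1 = -1/2;  a_3 = 9;  u_2 = (u_1 − 9)/19 = -1/2
Digits: (0, 0, 10, 9).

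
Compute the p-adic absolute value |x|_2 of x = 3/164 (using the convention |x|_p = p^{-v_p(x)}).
|3/164|_2 = 4

Step 1 — compute v_2(x) by factoring powers of 2 out of the numerator and denominator: v_2(3/164) = -2. Step 2 — apply |x|_p = p^{-v_p(x)} = 2^{2} = 4.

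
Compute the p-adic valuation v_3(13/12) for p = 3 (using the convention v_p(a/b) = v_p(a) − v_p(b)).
v_3(13/12) = -1

Factor powers of 3 from the numerator and denominator of the reduced fraction: 13 = 3^0 · 13 and 12 = 3^1 · 4. Apply v_p(a/b) = v_p(a) − v_p(b): v_3(13/12) = 0 − 1 = -1.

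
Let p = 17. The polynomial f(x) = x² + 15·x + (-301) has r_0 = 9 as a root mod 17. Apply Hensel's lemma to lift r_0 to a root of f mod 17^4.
r_3 = 82867 (mod 83521)

Hensel: r_{i+1} = r_i − f(r_i)·(f′(r_i))^{-1} mod 17^{i+2}, f′(x) = 2x + 15. Iterate:
  r_0 = 9 (mod 17)
  r_1 = 213 (mod 289)
  r_2 = 4259 (mod 4913)
  r_3 = 82867 (mod 83521)
Final: r = 82867 satisfies f(r) ≡ 0 mod 17^4.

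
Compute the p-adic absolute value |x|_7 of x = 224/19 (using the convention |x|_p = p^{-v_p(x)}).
|224/19|_7 = 1/7

Step 1 — compute v_7(x) by factoring powers of 7 out of the numerator and denominator: v_7(224/19) = 1. Step 2 — apply |x|_p = p^{-v_p(x)} = 7^{-1} = 1/7.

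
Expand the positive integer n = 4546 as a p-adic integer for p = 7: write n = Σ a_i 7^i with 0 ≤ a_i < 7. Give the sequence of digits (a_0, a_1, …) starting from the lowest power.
(a_0, a_1, …) = (3, 5, 1, 6, 1)

Repeated division by 7 gives the digits low-to-high: 4546 = 3 + 5·7^1 + 1·7^2 + 6·7^3 + 1·7^4. Digit sequence: (3, 5, 1, 6, 1).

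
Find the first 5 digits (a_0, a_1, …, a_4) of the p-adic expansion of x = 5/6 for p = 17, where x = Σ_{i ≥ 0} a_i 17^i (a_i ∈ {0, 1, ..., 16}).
(a_0, …, a_4) = (15, 2, 14, 2, 14)

v_17(5/6) = 0 (numerator and denominator both coprime to 17), so x ∈ ℤ_17^×. Compute digits iteratively via a_i = x_i mod 17, x_{i+1} = (x_i − a_i)/17, with x_0 = x:
  x_0 = 5/6;  a_0 = 15;  x_1 = (x_0 − 15)/17 = -5/6
  x_1 = -5/6;  a_1 = 2;  x_2 = (x_1 − 2)/17 = -1/6
  x_2 = -1/6;  a_2 = 14;  x_3 = (x_2 − 14)/17 = -5/6
  x_3 = -5/6;  a_3 = 2;  x_4 = (x_3 − 2)/17 = -1/6
  x_4 = -1/6;  a_4 = 14;  x_5 = (x_4 − 14)/17 = -5/6
Digits: (15, 2, 14, 2, 14).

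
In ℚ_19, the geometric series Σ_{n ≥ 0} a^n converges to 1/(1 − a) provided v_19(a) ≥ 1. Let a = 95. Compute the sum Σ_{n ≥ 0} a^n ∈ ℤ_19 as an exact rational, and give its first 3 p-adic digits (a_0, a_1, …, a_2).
Σ a^n = 1/(1 − a) = -1/94;  first 3 digits = (1, 5, 6)

v_19(a) = 1 ≥ 1, so the series converges in ℤ_19 to 1/(1 − a) = 1/(1 − 95) = -1/94. Expand this rational in ℤ_19: compute digits iteratively via d_i = x_i mod 19, x_{i+1} = (x_i − d_i)/19. The first 3 digits are (1, 5, 6).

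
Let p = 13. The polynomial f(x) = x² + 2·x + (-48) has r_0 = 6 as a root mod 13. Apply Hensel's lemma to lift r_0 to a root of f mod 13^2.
r_1 = 6 (mod 169)

Hensel: r_{i+1} = r_i − f(r_i)·(f′(r_i))^{-1} mod 13^{i+2}, f′(x) = 2x + 2. Iterate:
  r_0 = 6 (mod 13)
  r_1 = 6 (mod 169)
Final: r = 6 satisfies f(r) ≡ 0 mod 13^2.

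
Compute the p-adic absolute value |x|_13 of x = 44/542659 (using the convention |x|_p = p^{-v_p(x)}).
|44/542659|_13 = 28561

Step 1 — compute v_13(x) by factoring powers of 13 out of the numerator and denominator: v_13(44/542659) = -4. Step 2 — apply |x|_p = p^{-v_p(x)} = 13^{4} = 28561.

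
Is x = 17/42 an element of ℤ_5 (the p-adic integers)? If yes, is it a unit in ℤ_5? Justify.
x ∈ ℤ_5^× (unit); v_5(x) = 0

ℤ_5 = {x ∈ ℚ_5 : v_5(x) ≥ 0} and ℤ_5^× = {x ∈ ℤ_5 : v_5(x) = 0}. Here v_5(17/42) = v_5(num) − v_5(den) = 0; compare against these criteria.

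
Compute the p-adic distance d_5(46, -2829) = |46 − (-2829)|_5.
d_5(46, -2829) = 1/125

Step 1 — x − y = 46 − (-2829) = 2875. Step 2 — v_5(2875) = 3 (factor: 2875 = (5^3 · 23); the sign does not affect v_p). Step 3 — |x − y|_5 = 5^{-3} = 1/125.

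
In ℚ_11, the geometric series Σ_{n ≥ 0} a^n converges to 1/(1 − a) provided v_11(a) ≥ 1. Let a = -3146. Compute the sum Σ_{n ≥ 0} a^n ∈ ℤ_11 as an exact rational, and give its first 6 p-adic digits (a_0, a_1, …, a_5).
Σ a^n = 1/(1 − a) = 1/3147;  first 6 digits = (1, 0, 7, 8, 4, 6)

v_11(a) = 2 ≥ 1, so the series converges in ℤ_11 to 1/(1 − a) = 1/(1 − (-3146)) = 1/3147. Expand this rational in ℤ_11: compute digits iteratively via d_i = x_i mod 11, x_{i+1} = (x_i − d_i)/11. The first 6 digits are (1, 0, 7, 8, 4, 6).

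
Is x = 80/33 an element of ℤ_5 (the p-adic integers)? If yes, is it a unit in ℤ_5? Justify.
x ∈ ℤ_5 but not a unit; v_5(x) = 1 > 0

ℤ_5 = {x ∈ ℚ_5 : v_5(x) ≥ 0} and ℤ_5^× = {x ∈ ℤ_5 : v_5(x) = 0}. Here v_5(80/33) = v_5(num) − v_5(den) = 1; compare against these criteria.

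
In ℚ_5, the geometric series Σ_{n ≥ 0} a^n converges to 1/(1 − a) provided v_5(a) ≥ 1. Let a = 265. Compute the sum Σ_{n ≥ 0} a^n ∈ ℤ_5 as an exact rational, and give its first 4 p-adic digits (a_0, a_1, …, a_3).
Σ a^n = 1/(1 − a) = -1/264;  first 4 digits = (1, 3, 4, 0)

v_5(a) = 1 ≥ 1, so the series converges in ℤ_5 to 1/(1 − a) = 1/(1 − 265) = -1/264. Expand this rational in ℤ_5: compute digits iteratively via d_i = x_i mod 5, x_{i+1} = (x_i − d_i)/5. The first 4 digits are (1, 3, 4, 0).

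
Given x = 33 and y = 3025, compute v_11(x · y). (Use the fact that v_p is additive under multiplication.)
v_11(99825) = 3

v_p(x) = 1 (factor: 33 = 11^1 · 3); v_p(y) = 2 (factor: 3025 = 11^2 · 25). Additivity: v_p(xy) = v_p(x) + v_p(y) = 1 + 2 = 3. (Direct check: xy = 99825 = 11^3 · (75).)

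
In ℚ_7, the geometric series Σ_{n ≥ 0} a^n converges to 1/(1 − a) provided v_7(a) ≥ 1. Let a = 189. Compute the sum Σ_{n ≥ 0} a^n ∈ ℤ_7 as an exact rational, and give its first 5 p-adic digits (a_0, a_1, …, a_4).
Σ a^n = 1/(1 − a) = -1/188;  first 5 digits = (1, 6, 4, 5, 6)

v_7(a) = 1 ≥ 1, so the series converges in ℤ_7 to 1/(1 − a) = 1/(1 − 189) = -1/188. Expand this rational in ℤ_7: compute digits iteratively via d_i = x_i mod 7, x_{i+1} = (x_i − d_i)/7. The first 5 digits are (1, 6, 4, 5, 6).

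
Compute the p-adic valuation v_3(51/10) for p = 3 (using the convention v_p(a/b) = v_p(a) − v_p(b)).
v_3(51/10) = 1

Factor powers of 3 from the numerator and denominator of the reduced fraction: 51 = 3^1 · 17 and 10 = 3^0 · 10. Apply v_p(a/b) = v_p(a) − v_p(b): v_3(51/10) = 1 − 0 = 1.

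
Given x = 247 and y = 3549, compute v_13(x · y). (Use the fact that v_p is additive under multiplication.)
v_13(876603) = 3

v_p(x) = 1 (factor: 247 = 13^1 · 19); v_p(y) = 2 (factor: 3549 = 13^2 · 21). Additivity: v_p(xy) = v_p(x) + v_p(y) = 1 + 2 = 3. (Direct check: xy = 876603 = 13^3 · (399).)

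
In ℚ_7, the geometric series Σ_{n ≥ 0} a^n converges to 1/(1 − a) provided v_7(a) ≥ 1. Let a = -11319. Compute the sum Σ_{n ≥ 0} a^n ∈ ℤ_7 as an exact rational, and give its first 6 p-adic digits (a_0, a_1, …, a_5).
Σ a^n = 1/(1 − a) = 1/11320;  first 6 digits = (1, 0, 0, 2, 2, 6)

v_7(a) = 3 ≥ 1, so the series converges in ℤ_7 to 1/(1 − a) = 1/(1 − (-11319)) = 1/11320. Expand this rational in ℤ_7: compute digits iteratively via d_i = x_i mod 7, x_{i+1} = (x_i − d_i)/7. The first 6 digits are (1, 0, 0, 2, 2, 6).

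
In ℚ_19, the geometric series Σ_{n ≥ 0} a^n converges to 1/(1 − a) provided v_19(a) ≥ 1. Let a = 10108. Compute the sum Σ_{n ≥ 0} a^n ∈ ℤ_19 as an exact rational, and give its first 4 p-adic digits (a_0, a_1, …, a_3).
Σ a^n = 1/(1 − a) = -1/10107;  first 4 digits = (1, 0, 9, 1)

v_19(a) = 2 ≥ 1, so the series converges in ℤ_19 to 1/(1 − a) = 1/(1 − 10108) = -1/10107. Expand this rational in ℤ_19: compute digits iteratively via d_i = x_i mod 19, x_{i+1} = (x_i − d_i)/19. The first 4 digits are (1, 0, 9, 1).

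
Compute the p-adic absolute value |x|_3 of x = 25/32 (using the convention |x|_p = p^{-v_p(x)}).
|25/32|_3 = 1

Step 1 — compute v_3(x) by factoring powers of 3 out of the numerator and denominator: v_3(25/32) = 0. Step 2 — apply |x|_p = p^{-v_p(x)} = 3^{0} = 1.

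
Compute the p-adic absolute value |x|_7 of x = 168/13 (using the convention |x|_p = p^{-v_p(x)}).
|168/13|_7 = 1/7

Step 1 — compute v_7(x) by factoring powers of 7 out of the numerator and denominator: v_7(168/13) = 1. Step 2 — apply |x|_p = p^{-v_p(x)} = 7^{-1} = 1/7.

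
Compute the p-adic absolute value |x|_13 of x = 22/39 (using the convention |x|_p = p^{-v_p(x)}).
|22/39|_13 = 13

Step 1 — compute v_13(x) by factoring powers of 13 out of the numerator and denominator: v_13(22/39) = -1. Step 2 — apply |x|_p = p^{-v_p(x)} = 13^{1} = 13.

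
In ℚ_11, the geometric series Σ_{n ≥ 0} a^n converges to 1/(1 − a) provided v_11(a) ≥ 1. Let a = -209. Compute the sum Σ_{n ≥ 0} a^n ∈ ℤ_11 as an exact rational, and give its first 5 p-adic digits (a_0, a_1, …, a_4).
Σ a^n = 1/(1 − a) = 1/210;  first 5 digits = (1, 3, 7, 4, 10)

v_11(a) = 1 ≥ 1, so the series converges in ℤ_11 to 1/(1 − a) = 1/(1 − (-209)) = 1/210. Expand this rational in ℤ_11: compute digits iteratively via d_i = x_i mod 11, x_{i+1} = (x_i − d_i)/11. The first 5 digits are (1, 3, 7, 4, 10).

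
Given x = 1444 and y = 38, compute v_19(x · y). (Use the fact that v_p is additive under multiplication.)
v_19(54872) = 3

v_p(x) = 2 (factor: 1444 = 19^2 · 4); v_p(y) = 1 (factor: 38 = 19^1 · 2). Additivity: v_p(xy) = v_p(x) + v_p(y) = 2 + 1 = 3. (Direct check: xy = 54872 = 19^3 · (8).)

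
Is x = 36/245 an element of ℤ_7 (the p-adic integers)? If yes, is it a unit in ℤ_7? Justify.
x ∉ ℤ_7 (v_7(x) = -2 < 0)

ℤ_7 = {x ∈ ℚ_7 : v_7(x) ≥ 0} and ℤ_7^× = {x ∈ ℤ_7 : v_7(x) = 0}. Here v_7(36/245) = v_7(num) − v_7(den) = -2; compare against these criteria.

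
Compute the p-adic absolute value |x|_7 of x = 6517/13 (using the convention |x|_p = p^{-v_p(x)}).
|6517/13|_7 = 1/343

Step 1 — compute v_7(x) by factoring powers of 7 out of the numerator and denominator: v_7(6517/13) = 3. Step 2 — apply |x|_p = p^{-v_p(x)} = 7^{-3} = 1/343.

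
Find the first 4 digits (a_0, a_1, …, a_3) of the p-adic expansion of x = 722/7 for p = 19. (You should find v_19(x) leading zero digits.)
(a_0, …, a_3) = (0, 0, 3, 8)

v_19(722/7) = 2, so a_0 = ... = a_1 = 0. Factor out: x = 19^2 · u with u = 2/7 a unit in ℤ_19. Expand u iteratively via a_{v+i} = u_i mod 19, u_{i+1} = (u_i − a_{v+i})/19:
  u_0 = 2/7;  a_2 = 3;  u_1 = (u_0 − 3)/19 = -1/7
  u_1 = -1/7;  a_3 = 8;  u_2 = (u_1 − 8)/19 = -3/7
Digits: (0, 0, 3, 8).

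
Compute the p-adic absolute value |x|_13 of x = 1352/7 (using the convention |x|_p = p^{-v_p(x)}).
|1352/7|_13 = 1/169

Step 1 — compute v_13(x) by factoring powers of 13 out of the numerator and denominator: v_13(1352/7) = 2. Step 2 — apply |x|_p = p^{-v_p(x)} = 13^{-2} = 1/169.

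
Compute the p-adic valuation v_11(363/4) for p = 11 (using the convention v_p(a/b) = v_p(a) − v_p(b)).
v_11(363/4) = 2

Factor powers of 11 from the numerator and denominator of the reduced fraction: 363 = 11^2 · 3 and 4 = 11^0 · 4. Apply v_p(a/b) = v_p(a) − v_p(b): v_11(363/4) = 2 − 0 = 2.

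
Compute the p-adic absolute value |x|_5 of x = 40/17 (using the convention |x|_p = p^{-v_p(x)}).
|40/17|_5 = 1/5

Step 1 — compute v_5(x) by factoring powers of 5 out of the numerator and denominator: v_5(40/17) = 1. Step 2 — apply |x|_p = p^{-v_p(x)} = 5^{-1} = 1/5.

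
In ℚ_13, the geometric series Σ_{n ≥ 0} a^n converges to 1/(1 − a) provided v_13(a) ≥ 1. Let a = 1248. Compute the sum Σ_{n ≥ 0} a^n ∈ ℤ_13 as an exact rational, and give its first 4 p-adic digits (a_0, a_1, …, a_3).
Σ a^n = 1/(1 − a) = -1/1247;  first 4 digits = (1, 5, 6, 2)

v_13(a) = 1 ≥ 1, so the series converges in ℤ_13 to 1/(1 − a) = 1/(1 − 1248) = -1/1247. Expand this rational in ℤ_13: compute digits iteratively via d_i = x_i mod 13, x_{i+1} = (x_i − d_i)/13. The first 4 digits are (1, 5, 6, 2).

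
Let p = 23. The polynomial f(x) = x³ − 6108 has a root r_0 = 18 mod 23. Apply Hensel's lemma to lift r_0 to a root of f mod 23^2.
r_1 = 64 (mod 529)

Hensel: r_{i+1} = r_i − f(r_i)/f′(r_i) mod 23^{i+2}, where f′(x) = 3x². Iterate:
  r_0 = 18 (mod 23)
  r_1 = 64 (mod 529)
Final: r = 64 with f(r) ≡ 0 mod 23^2.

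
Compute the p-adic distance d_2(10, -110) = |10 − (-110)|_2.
d_2(10, -110) = 1/8

Step 1 — x − y = 10 − (-110) = 120. Step 2 — v_2(120) = 3 (factor: 120 = (2^3 · 15); the sign does not affect v_p). Step 3 — |x − y|_2 = 2^{-3} = 1/8.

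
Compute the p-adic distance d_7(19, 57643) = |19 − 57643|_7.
d_7(19, 57643) = 1/2401

Step 1 — x − y = 19 − 57643 = -57624. Step 2 — v_7(-57624) = 4 (factor: -57624 = −(7^4 · 24); the sign does not affect v_p). Step 3 — |x − y|_7 = 7^{-4} = 1/2401.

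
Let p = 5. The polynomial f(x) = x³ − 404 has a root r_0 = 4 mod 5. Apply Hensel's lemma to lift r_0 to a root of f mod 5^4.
r_3 = 234 (mod 625)

Hensel: r_{i+1} = r_i − f(r_i)/f′(r_i) mod 5^{i+2}, where f′(x) = 3x². Iterate:
  r_0 = 4 (mod 5)
  r_1 = 9 (mod 25)
  r_2 = 109 (mod 125)
  r_3 = 234 (mod 625)
Final: r = 234 with f(r) ≡ 0 mod 5^4.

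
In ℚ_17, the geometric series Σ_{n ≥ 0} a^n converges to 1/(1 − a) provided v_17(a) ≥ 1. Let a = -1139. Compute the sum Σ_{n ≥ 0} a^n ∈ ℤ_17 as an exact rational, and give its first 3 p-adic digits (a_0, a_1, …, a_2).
Σ a^n = 1/(1 − a) = 1/1140;  first 3 digits = (1, 1, 14)

v_17(a) = 1 ≥ 1, so the series converges in ℤ_17 to 1/(1 − a) = 1/(1 − (-1139)) = 1/1140. Expand this rational in ℤ_17: compute digits iteratively via d_i = x_i mod 17, x_{i+1} = (x_i − d_i)/17. The first 3 digits are (1, 1, 14).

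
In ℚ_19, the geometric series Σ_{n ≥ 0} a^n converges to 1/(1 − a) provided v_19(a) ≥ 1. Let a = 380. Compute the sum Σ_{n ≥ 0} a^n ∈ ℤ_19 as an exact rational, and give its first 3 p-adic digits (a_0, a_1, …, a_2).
Σ a^n = 1/(1 − a) = -1/379;  first 3 digits = (1, 1, 2)

v_19(a) = 1 ≥ 1, so the series converges in ℤ_19 to 1/(1 − a) = 1/(1 − 380) = -1/379. Expand this rational in ℤ_19: compute digits iteratively via d_i = x_i mod 19, x_{i+1} = (x_i − d_i)/19. The first 3 digits are (1, 1, 2).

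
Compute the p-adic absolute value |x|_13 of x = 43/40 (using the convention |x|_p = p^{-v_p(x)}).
|43/40|_13 = 1

Step 1 — compute v_13(x) by factoring powers of 13 out of the numerator and denominator: v_13(43/40) = 0. Step 2 — apply |x|_p = p^{-v_p(x)} = 13^{0} = 1.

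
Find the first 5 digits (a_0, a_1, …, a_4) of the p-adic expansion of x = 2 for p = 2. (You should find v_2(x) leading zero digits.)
(a_0, …, a_4) = (0, 1, 0, 0, 0)

v_2(2) = 1, so a_0 = ... = a_0 = 0. Factor out: x = 2^1 · u with u = 1 a unit in ℤ_2. Expand u iteratively via a_{v+i} = u_i mod 2, u_{i+1} = (u_i − a_{v+i})/2:
  u_0 = 1;  a_1 = 1;  u_1 = (u_0 − 1)/2 = 0
  u_1 = 0;  a_2 = 0;  u_2 = (u_1 − 0)/2 = 0
  u_2 = 0;  a_3 = 0;  u_3 = (u_2 − 0)/2 = 0
  u_3 = 0;  a_4 = 0;  u_4 = (u_3 − 0)/2 = 0
Digits: (0, 1, 0, 0, 0).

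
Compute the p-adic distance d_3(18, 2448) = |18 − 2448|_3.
d_3(18, 2448) = 1/243

Step 1 — x − y = 18 − 2448 = -2430. Step 2 — v_3(-2430) = 5 (factor: -2430 = −(3^5 · 10); the sign does not affect v_p). Step 3 — |x − y|_3 = 3^{-5} = 1/243.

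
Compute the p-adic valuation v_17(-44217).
v_17(-44217) = 3

v_17(n) is the largest exponent k such that 17^k divides n. Factor out: -44217 = -17^3 · 9. (Sign doesn't affect v_p.) So v_17(-44217) = 3.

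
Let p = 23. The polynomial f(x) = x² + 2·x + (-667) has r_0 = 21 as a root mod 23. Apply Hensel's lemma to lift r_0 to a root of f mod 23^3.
r_2 = 2045 (mod 12167)

Hensel: r_{i+1} = r_i − f(r_i)·(f′(r_i))^{-1} mod 23^{i+2}, f′(x) = 2x + 2. Iterate:
  r_0 = 21 (mod 23)
  r_1 = 458 (mod 529)
  r_2 = 2045 (mod 12167)
Final: r = 2045 satisfies f(r) ≡ 0 mod 23^3.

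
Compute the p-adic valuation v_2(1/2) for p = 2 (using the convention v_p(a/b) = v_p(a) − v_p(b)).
v_2(1/2) = -1

Factor powers of 2 from the numerator and denominator of the reduced fraction: 1 = 2^0 · 1 and 2 = 2^1 · 1. Apply v_p(a/b) = v_p(a) − v_p(b): v_2(1/2) = 0 − 1 = -1.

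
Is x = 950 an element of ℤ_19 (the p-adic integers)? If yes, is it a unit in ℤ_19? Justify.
x ∈ ℤ_19 but not a unit; v_19(x) = 1 > 0

ℤ_19 = {x ∈ ℚ_19 : v_19(x) ≥ 0} and ℤ_19^× = {x ∈ ℤ_19 : v_19(x) = 0}. Here v_19(950) = v_19(num) − v_19(den) = 1; compare against these criteria.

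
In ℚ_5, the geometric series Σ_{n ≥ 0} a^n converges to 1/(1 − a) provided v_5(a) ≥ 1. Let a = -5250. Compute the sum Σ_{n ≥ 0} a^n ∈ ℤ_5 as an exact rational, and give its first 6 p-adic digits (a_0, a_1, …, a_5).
Σ a^n = 1/(1 − a) = 1/5251;  first 6 digits = (1, 0, 0, 3, 1, 3)

v_5(a) = 3 ≥ 1, so the series converges in ℤ_5 to 1/(1 − a) = 1/(1 − (-5250)) = 1/5251. Expand this rational in ℤ_5: compute digits iteratively via d_i = x_i mod 5, x_{i+1} = (x_i − d_i)/5. The first 6 digits are (1, 0, 0, 3, 1, 3).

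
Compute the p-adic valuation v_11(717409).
v_11(717409) = 4

v_11(n) is the largest exponent k such that 11^k divides n. Factor out: 717409 = 11^4 · 49. (Sign doesn't affect v_p.) So v_11(717409) = 4.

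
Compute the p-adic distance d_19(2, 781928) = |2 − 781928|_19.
d_19(2, 781928) = 1/130321

Step 1 — x − y = 2 − 781928 = -781926. Step 2 — v_19(-781926) = 4 (factor: -781926 = −(19^4 · 6); the sign does not affect v_p). Step 3 — |x − y|_19 = 19^{-4} = 1/130321.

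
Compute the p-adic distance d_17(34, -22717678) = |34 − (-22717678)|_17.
d_17(34, -22717678) = 1/1419857

Step 1 — x − y = 34 − (-22717678) = 22717712. Step 2 — v_17(22717712) = 5 (factor: 22717712 = (17^5 · 16); the sign does not affect v_p). Step 3 — |x − y|_17 = 17^{-5} = 1/1419857.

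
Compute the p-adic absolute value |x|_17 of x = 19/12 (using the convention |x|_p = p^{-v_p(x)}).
|19/12|_17 = 1

Step 1 — compute v_17(x) by factoring powers of 17 out of the numerator and denominator: v_17(19/12) = 0. Step 2 — apply |x|_p = p^{-v_p(x)} = 17^{0} = 1.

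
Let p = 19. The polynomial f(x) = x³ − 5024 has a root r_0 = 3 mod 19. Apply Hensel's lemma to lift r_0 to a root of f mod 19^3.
r_2 = 1485 (mod 6859)

Hensel: r_{i+1} = r_i − f(r_i)/f′(r_i) mod 19^{i+2}, where f′(x) = 3x². Iterate:
  r_0 = 3 (mod 19)
  r_1 = 41 (mod 361)
  r_2 = 1485 (mod 6859)
Final: r = 1485 with f(r) ≡ 0 mod 19^3.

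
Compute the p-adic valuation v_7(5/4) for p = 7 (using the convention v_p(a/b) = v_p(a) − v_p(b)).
v_7(5/4) = 0

Factor powers of 7 from the numerator and denominator of the reduced fraction: 5 = 7^0 · 5 and 4 = 7^0 · 4. Apply v_p(a/b) = v_p(a) − v_p(b): v_7(5/4) = 0 − 0 = 0.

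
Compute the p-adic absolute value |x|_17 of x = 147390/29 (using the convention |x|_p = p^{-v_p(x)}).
|147390/29|_17 = 1/4913

Step 1 — compute v_17(x) by factoring powers of 17 out of the numerator and denominator: v_17(147390/29) = 3. Step 2 — apply |x|_p = p^{-v_p(x)} = 17^{-3} = 1/4913.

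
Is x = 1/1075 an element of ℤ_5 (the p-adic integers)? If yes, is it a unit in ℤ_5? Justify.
x ∉ ℤ_5 (v_5(x) = -2 < 0)

ℤ_5 = {x ∈ ℚ_5 : v_5(x) ≥ 0} and ℤ_5^× = {x ∈ ℤ_5 : v_5(x) = 0}. Here v_5(1/1075) = v_5(num) − v_5(den) = -2; compare against these criteria.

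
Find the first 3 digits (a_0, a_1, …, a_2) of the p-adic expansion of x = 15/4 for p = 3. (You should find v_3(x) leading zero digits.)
(a_0, …, a_2) = (0, 2, 2)

v_3(15/4) = 1, so a_0 = ... = a_0 = 0. Factor out: x = 3^1 · u with u = 5/4 a unit in ℤ_3. Expand u iteratively via a_{v+i} = u_i mod 3, u_{i+1} = (u_i − a_{v+i})/3:
  u_0 = 5/4;  a_1 = 2;  u_1 = (u_0 − 2)/3 = -1/4
  u_1 = -1/4;  a_2 = 2;  u_2 = (u_1 − 2)/3 = -3/4
Digits: (0, 2, 2).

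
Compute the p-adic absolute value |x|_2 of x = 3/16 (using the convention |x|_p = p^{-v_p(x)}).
|3/16|_2 = 16

Step 1 — compute v_2(x) by factoring powers of 2 out of the numerator and denominator: v_2(3/16) = -4. Step 2 — apply |x|_p = p^{-v_p(x)} = 2^{4} = 16.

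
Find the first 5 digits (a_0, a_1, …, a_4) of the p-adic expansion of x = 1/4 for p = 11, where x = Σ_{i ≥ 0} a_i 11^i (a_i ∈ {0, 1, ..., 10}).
(a_0, …, a_4) = (3, 8, 2, 8, 2)

v_11(1/4) = 0 (numerator and denominator both coprime to 11), so x ∈ ℤ_11^×. Compute digits iteratively via a_i = x_i mod 11, x_{i+1} = (x_i − a_i)/11, with x_0 = x:
  x_0 = 1/4;  a_0 = 3;  x_1 = (x_0 − 3)/11 = -1/4
  x_1 = -1/4;  a_1 = 8;  x_2 = (x_1 − 8)/11 = -3/4
  x_2 = -3/4;  a_2 = 2;  x_3 = (x_2 − 2)/11 = -1/4
  x_3 = -1/4;  a_3 = 8;  x_4 = (x_3 − 8)/11 = -3/4
  x_4 = -3/4;  a_4 = 2;  x_5 = (x_4 − 2)/11 = -1/4
Digits: (3, 8, 2, 8, 2).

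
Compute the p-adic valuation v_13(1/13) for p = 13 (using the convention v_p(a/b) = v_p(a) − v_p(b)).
v_13(1/13) = -1

Factor powers of 13 from the numerator and denominator of the reduced fraction: 1 = 13^0 · 1 and 13 = 13^1 · 1. Apply v_p(a/b) = v_p(a) − v_p(b): v_13(1/13) = 0 − 1 = -1.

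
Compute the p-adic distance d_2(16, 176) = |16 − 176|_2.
d_2(16, 176) = 1/32

Step 1 — x − y = 16 − 176 = -160. Step 2 — v_2(-160) = 5 (factor: -160 = −(2^5 · 5); the sign does not affect v_p). Step 3 — |x − y|_2 = 2^{-5} = 1/32.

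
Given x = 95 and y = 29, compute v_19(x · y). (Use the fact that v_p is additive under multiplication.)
v_19(2755) = 1

v_p(x) = 1 (factor: 95 = 19^1 · 5); v_p(y) = 0 (factor: 29 = 19^0 · 29). Additivity: v_p(xy) = v_p(x) + v_p(y) = 1 + 0 = 1. (Direct check: xy = 2755 = 19^1 · (145).)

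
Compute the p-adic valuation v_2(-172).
v_2(-172) = 2

v_2(n) is the largest exponent k such that 2^k divides n. Factor out: -172 = -2^2 · 43. (Sign doesn't affect v_p.) So v_2(-172) = 2.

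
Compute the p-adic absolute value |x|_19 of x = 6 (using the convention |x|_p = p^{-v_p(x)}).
|6|_19 = 1

Step 1 — compute v_19(x) by factoring powers of 19 out of the numerator and denominator: v_19(6) = 0. Step 2 — apply |x|_p = p^{-v_p(x)} = 19^{0} = 1.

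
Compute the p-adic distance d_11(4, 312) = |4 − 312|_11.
d_11(4, 312) = 1/11

Step 1 — x − y = 4 − 312 = -308. Step 2 — v_11(-308) = 1 (factor: -308 = −(11^1 · 28); the sign does not affect v_p). Step 3 — |x − y|_11 = 11^{-1} = 1/11.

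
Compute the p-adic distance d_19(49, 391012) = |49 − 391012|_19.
d_19(49, 391012) = 1/130321

Step 1 — x − y = 49 − 391012 = -390963. Step 2 — v_19(-390963) = 4 (factor: -390963 = −(19^4 · 3); the sign does not affect v_p). Step 3 — |x − y|_19 = 19^{-4} = 1/130321.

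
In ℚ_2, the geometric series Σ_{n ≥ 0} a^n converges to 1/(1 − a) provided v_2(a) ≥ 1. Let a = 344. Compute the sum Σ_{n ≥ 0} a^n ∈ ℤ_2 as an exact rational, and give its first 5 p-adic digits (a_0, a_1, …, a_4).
Σ a^n = 1/(1 − a) = -1/343;  first 5 digits = (1, 0, 0, 1, 1)

v_2(a) = 3 ≥ 1, so the series converges in ℤ_2 to 1/(1 − a) = 1/(1 − 344) = -1/343. Expand this rational in ℤ_2: compute digits iteratively via d_i = x_i mod 2, x_{i+1} = (x_i − d_i)/2. The first 5 digits are (1, 0, 0, 1, 1).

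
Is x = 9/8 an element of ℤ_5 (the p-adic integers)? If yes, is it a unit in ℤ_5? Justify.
x ∈ ℤ_5^× (unit); v_5(x) = 0

ℤ_5 = {x ∈ ℚ_5 : v_5(x) ≥ 0} and ℤ_5^× = {x ∈ ℤ_5 : v_5(x) = 0}. Here v_5(9/8) = v_5(num) − v_5(den) = 0; compare against these criteria.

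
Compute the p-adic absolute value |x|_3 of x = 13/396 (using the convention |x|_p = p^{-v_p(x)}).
|13/396|_3 = 9

Step 1 — compute v_3(x) by factoring powers of 3 out of the numerator and denominator: v_3(13/396) = -2. Step 2 — apply |x|_p = p^{-v_p(x)} = 3^{2} = 9.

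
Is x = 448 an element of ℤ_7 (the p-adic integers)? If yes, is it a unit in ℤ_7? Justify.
x ∈ ℤ_7 but not a unit; v_7(x) = 1 > 0

ℤ_7 = {x ∈ ℚ_7 : v_7(x) ≥ 0} and ℤ_7^× = {x ∈ ℤ_7 : v_7(x) = 0}. Here v_7(448) = v_7(num) − v_7(den) = 1; compare against these criteria.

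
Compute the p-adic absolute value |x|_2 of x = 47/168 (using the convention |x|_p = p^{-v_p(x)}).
|47/168|_2 = 8

Step 1 — compute v_2(x) by factoring powers of 2 out of the numerator and denominator: v_2(47/168) = -3. Step 2 — apply |x|_p = p^{-v_p(x)} = 2^{3} = 8.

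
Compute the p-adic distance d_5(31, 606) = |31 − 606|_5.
d_5(31, 606) = 1/25

Step 1 — x − y = 31 − 606 = -575. Step 2 — v_5(-575) = 2 (factor: -575 = −(5^2 · 23); the sign does not affect v_p). Step 3 — |x − y|_5 = 5^{-2} = 1/25.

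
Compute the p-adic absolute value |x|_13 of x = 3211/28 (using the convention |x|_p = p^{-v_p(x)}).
|3211/28|_13 = 1/169

Step 1 — compute v_13(x) by factoring powers of 13 out of the numerator and denominator: v_13(3211/28) = 2. Step 2 — apply |x|_p = p^{-v_p(x)} = 13^{-2} = 1/169.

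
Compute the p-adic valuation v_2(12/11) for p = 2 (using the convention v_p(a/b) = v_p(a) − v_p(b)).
v_2(12/11) = 2

Factor powers of 2 from the numerator and denominator of the reduced fraction: 12 = 2^2 · 3 and 11 = 2^0 · 11. Apply v_p(a/b) = v_p(a) − v_p(b): v_2(12/11) = 2 − 0 = 2.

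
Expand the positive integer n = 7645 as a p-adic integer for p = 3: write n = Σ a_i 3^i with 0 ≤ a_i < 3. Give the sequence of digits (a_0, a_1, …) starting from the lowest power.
(a_0, a_1, …) = (1, 1, 0, 1, 1, 1, 1, 0, 1)

Repeated division by 3 gives the digits low-to-high: 7645 = 1 + 1·3^1 + 1·3^3 + 1·3^4 + 1·3^5 + 1·3^6 + 1·3^8. Digit sequence: (1, 1, 0, 1, 1, 1, 1, 0, 1).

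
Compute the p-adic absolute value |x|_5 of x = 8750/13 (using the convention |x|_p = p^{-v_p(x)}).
|8750/13|_5 = 1/625

Step 1 — compute v_5(x) by factoring powers of 5 out of the numerator and denominator: v_5(8750/13) = 4. Step 2 — apply |x|_p = p^{-v_p(x)} = 5^{-4} = 1/625.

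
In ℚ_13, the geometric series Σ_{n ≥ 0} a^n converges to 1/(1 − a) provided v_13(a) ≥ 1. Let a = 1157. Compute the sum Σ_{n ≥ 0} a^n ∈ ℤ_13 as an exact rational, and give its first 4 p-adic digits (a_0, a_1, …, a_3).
Σ a^n = 1/(1 − a) = -1/1156;  first 4 digits = (1, 11, 10, 3)

v_13(a) = 1 ≥ 1, so the series converges in ℤ_13 to 1/(1 − a) = 1/(1 − 1157) = -1/1156. Expand this rational in ℤ_13: compute digits iteratively via d_i = x_i mod 13, x_{i+1} = (x_i − d_i)/13. The first 4 digits are (1, 11, 10, 3).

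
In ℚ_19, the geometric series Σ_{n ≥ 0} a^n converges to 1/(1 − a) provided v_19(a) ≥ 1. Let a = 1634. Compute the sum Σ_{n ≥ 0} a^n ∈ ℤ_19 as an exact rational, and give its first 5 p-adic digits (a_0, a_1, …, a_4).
Σ a^n = 1/(1 − a) = -1/1633;  first 5 digits = (1, 10, 9, 2, 6)

v_19(a) = 1 ≥ 1, so the series converges in ℤ_19 to 1/(1 − a) = 1/(1 − 1634) = -1/1633. Expand this rational in ℤ_19: compute digits iteratively via d_i = x_i mod 19, x_{i+1} = (x_i − d_i)/19. The first 5 digits are (1, 10, 9, 2, 6).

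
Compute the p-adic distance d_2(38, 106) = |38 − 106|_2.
d_2(38, 106) = 1/4

Step 1 — x − y = 38 − 106 = -68. Step 2 — v_2(-68) = 2 (factor: -68 = −(2^2 · 17); the sign does not affect v_p). Step 3 — |x − y|_2 = 2^{-2} = 1/4.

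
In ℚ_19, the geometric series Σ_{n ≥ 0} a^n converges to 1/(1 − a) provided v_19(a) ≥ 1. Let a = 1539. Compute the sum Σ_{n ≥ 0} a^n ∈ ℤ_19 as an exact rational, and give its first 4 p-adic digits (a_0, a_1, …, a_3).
Σ a^n = 1/(1 − a) = -1/1538;  first 4 digits = (1, 5, 10, 14)

v_19(a) = 1 ≥ 1, so the series converges in ℤ_19 to 1/(1 − a) = 1/(1 − 1539) = -1/1538. Expand this rational in ℤ_19: compute digits iteratively via d_i = x_i mod 19, x_{i+1} = (x_i − d_i)/19. The first 4 digits are (1, 5, 10, 14).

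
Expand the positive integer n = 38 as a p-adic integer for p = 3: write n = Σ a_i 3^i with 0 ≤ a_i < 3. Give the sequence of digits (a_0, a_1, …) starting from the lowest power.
(a_0, a_1, …) = (2, 0, 1, 1)

Repeated division by 3 gives the digits low-to-high: 38 = 2 + 1·3^2 + 1·3^3. Digit sequence: (2, 0, 1, 1).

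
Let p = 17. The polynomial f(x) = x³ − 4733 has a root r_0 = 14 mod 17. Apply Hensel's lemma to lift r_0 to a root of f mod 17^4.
r_3 = 54227 (mod 83521)

Hensel: r_{i+1} = r_i − f(r_i)/f′(r_i) mod 17^{i+2}, where f′(x) = 3x². Iterate:
  r_0 = 14 (mod 17)
  r_1 = 184 (mod 289)
  r_2 = 184 (mod 4913)
  r_3 = 54227 (mod 83521)
Final: r = 54227 with f(r) ≡ 0 mod 17^4.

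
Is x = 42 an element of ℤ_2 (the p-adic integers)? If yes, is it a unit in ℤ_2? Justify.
x ∈ ℤ_2 but not a unit; v_2(x) = 1 > 0

ℤ_2 = {x ∈ ℚ_2 : v_2(x) ≥ 0} and ℤ_2^× = {x ∈ ℤ_2 : v_2(x) = 0}. Here v_2(42) = v_2(num) − v_2(den) = 1; compare against these criteria.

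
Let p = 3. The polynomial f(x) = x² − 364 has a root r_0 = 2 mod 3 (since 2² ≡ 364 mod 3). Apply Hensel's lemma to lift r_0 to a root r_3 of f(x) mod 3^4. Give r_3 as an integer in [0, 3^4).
r_3 = 11 (mod 81)

Hensel's recurrence: r_{i+1} = r_i − f(r_i)·(f′(r_i))^{-1} mod 3^{i+2}, with f′(x) = 2x. Iterate:
  r_0 = 2 (mod 3)
  r_1 = 2 (mod 9)
  r_2 = 11 (mod 27)
  r_3 = 11 (mod 81)
Final: r_3 = 11, and one checks f(r_3) ≡ 0 mod 3^4.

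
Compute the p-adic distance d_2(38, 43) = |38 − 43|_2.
d_2(38, 43) = 1

Step 1 — x − y = 38 − 43 = -5. Step 2 — v_2(-5) = 0 (factor: -5 = −(2^0 · 5); the sign does not affect v_p). Step 3 — |x − y|_2 = 2^{0} = 1.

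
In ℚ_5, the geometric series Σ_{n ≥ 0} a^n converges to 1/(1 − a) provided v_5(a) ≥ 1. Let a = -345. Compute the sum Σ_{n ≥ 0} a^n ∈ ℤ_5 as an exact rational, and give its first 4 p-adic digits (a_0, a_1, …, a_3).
Σ a^n = 1/(1 − a) = 1/346;  first 4 digits = (1, 1, 2, 0)

v_5(a) = 1 ≥ 1, so the series converges in ℤ_5 to 1/(1 − a) = 1/(1 − (-345)) = 1/346. Expand this rational in ℤ_5: compute digits iteratively via d_i = x_i mod 5, x_{i+1} = (x_i − d_i)/5. The first 4 digits are (1, 1, 2, 0).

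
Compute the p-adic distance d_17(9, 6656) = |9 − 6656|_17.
d_17(9, 6656) = 1/289

Step 1 — x − y = 9 − 6656 = -6647. Step 2 — v_17(-6647) = 2 (factor: -6647 = −(17^2 · 23); the sign does not affect v_p). Step 3 — |x − y|_17 = 17^{-2} = 1/289.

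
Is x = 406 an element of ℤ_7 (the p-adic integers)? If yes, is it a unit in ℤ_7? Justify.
x ∈ ℤ_7 but not a unit; v_7(x) = 1 > 0

ℤ_7 = {x ∈ ℚ_7 : v_7(x) ≥ 0} and ℤ_7^× = {x ∈ ℤ_7 : v_7(x) = 0}. Here v_7(406) = v_7(num) − v_7(den) = 1; compare against these criteria.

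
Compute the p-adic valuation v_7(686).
v_7(686) = 3

v_7(n) is the largest exponent k such that 7^k divides n. Factor out: 686 = 7^3 · 2. (Sign doesn't affect v_p.) So v_7(686) = 3.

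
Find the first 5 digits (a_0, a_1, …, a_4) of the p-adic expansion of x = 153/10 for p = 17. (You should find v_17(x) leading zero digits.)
(a_0, …, a_4) = (0, 6, 15, 11, 1)

v_17(153/10) = 1, so a_0 = ... = a_0 = 0. Factor out: x = 17^1 · u with u = 9/10 a unit in ℤ_17. Expand u iteratively via a_{v+i} = u_i mod 17, u_{i+1} = (u_i − a_{v+i})/17:
  u_0 = 9/10;  a_1 = 6;  u_1 = (u_0 − 6)/17 = -3/10
  u_1 = -3/10;  a_2 = 15;  u_2 = (u_1 − 15)/17 = -9/10
  u_2 = -9/10;  a_3 = 11;  u_3 = (u_2 − 11)/17 = -7/10
  u_3 = -7/10;  a_4 = 1;  u_4 = (u_3 − 1)/17 = -1/10
Digits: (0, 6, 15, 11, 1).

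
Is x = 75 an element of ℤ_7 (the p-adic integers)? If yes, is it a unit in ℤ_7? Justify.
x ∈ ℤ_7^× (unit); v_7(x) = 0

ℤ_7 = {x ∈ ℚ_7 : v_7(x) ≥ 0} and ℤ_7^× = {x ∈ ℤ_7 : v_7(x) = 0}. Here v_7(75) = v_7(num) − v_7(den) = 0; compare against these criteria.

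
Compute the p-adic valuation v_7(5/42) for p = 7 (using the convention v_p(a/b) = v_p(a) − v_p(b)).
v_7(5/42) = -1

Factor powers of 7 from the numerator and denominator of the reduced fraction: 5 = 7^0 · 5 and 42 = 7^1 · 6. Apply v_p(a/b) = v_p(a) − v_p(b): v_7(5/42) = 0 − 1 = -1.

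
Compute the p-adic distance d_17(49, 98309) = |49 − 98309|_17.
d_17(49, 98309) = 1/4913

Step 1 — x − y = 49 − 98309 = -98260. Step 2 — v_17(-98260) = 3 (factor: -98260 = −(17^3 · 20); the sign does not affect v_p). Step 3 — |x − y|_17 = 17^{-3} = 1/4913.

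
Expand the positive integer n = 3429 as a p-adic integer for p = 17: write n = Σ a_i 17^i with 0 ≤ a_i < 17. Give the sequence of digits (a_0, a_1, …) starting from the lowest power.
(a_0, a_1, …) = (12, 14, 11)

Repeated division by 17 gives the digits low-to-high: 3429 = 12 + 14·17^1 + 11·17^2. Digit sequence: (12, 14, 11).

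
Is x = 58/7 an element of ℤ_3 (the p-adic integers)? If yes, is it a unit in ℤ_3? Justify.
x ∈ ℤ_3^× (unit); v_3(x) = 0

ℤ_3 = {x ∈ ℚ_3 : v_3(x) ≥ 0} and ℤ_3^× = {x ∈ ℤ_3 : v_3(x) = 0}. Here v_3(58/7) = v_3(num) − v_3(den) = 0; compare against these criteria.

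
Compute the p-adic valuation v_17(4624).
v_17(4624) = 2

v_17(n) is the largest exponent k such that 17^k divides n. Factor out: 4624 = 17^2 · 16. (Sign doesn't affect v_p.) So v_17(4624) = 2.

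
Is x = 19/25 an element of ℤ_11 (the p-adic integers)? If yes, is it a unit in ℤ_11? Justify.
x ∈ ℤ_11^× (unit); v_11(x) = 0

ℤ_11 = {x ∈ ℚ_11 : v_11(x) ≥ 0} and ℤ_11^× = {x ∈ ℤ_11 : v_11(x) = 0}. Here v_11(19/25) = v_11(num) − v_11(den) = 0; compare against these criteria.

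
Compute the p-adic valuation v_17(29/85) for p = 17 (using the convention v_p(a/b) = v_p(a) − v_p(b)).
v_17(29/85) = -1

Factor powers of 17 from the numerator and denominator of the reduced fraction: 29 = 17^0 · 29 and 85 = 17^1 · 5. Apply v_p(a/b) = v_p(a) − v_p(b): v_17(29/85) = 0 − 1 = -1.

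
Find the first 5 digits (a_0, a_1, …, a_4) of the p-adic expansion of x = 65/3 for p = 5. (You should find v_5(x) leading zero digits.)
(a_0, …, a_4) = (0, 1, 4, 1, 3)

v_5(65/3) = 1, so a_0 = ... = a_0 = 0. Factor out: x = 5^1 · u with u = 13/3 a unit in ℤ_5. Expand u iteratively via a_{v+i} = u_i mod 5, u_{i+1} = (u_i − a_{v+i})/5:
  u_0 = 13/3;  a_1 = 1;  u_1 = (u_0 − 1)/5 = 2/3
  u_1 = 2/3;  a_2 = 4;  u_2 = (u_1 − 4)/5 = -2/3
  u_2 = -2/3;  a_3 = 1;  u_3 = (u_2 − 1)/5 = -1/3
  u_3 = -1/3;  a_4 = 3;  u_4 = (u_3 − 3)/5 = -2/3
Digits: (0, 1, 4, 1, 3).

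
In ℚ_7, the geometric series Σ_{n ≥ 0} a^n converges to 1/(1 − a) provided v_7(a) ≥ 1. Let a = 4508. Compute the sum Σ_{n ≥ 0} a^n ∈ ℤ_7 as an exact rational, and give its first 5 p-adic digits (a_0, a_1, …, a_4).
Σ a^n = 1/(1 − a) = -1/4507;  first 5 digits = (1, 0, 1, 6, 2)

v_7(a) = 2 ≥ 1, so the series converges in ℤ_7 to 1/(1 − a) = 1/(1 − 4508) = -1/4507. Expand this rational in ℤ_7: compute digits iteratively via d_i = x_i mod 7, x_{i+1} = (x_i − d_i)/7. The first 5 digits are (1, 0, 1, 6, 2).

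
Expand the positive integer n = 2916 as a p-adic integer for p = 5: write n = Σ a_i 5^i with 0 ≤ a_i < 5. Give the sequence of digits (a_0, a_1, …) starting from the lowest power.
(a_0, a_1, …) = (1, 3, 1, 3, 4)

Repeated division by 5 gives the digits low-to-high: 2916 = 1 + 3·5^1 + 1·5^2 + 3·5^3 + 4·5^4. Digit sequence: (1, 3, 1, 3, 4).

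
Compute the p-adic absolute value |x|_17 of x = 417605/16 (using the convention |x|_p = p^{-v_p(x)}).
|417605/16|_17 = 1/83521

Step 1 — compute v_17(x) by factoring powers of 17 out of the numerator and denominator: v_17(417605/16) = 4. Step 2 — apply |x|_p = p^{-v_p(x)} = 17^{-4} = 1/83521.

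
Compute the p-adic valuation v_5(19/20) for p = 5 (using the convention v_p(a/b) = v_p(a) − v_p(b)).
v_5(19/20) = -1

Factor powers of 5 from the numerator and denominator of the reduced fraction: 19 = 5^0 · 19 and 20 = 5^1 · 4. Apply v_p(a/b) = v_p(a) − v_p(b): v_5(19/20) = 0 − 1 = -1.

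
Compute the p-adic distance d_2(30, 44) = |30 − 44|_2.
d_2(30, 44) = 1/2

Step 1 — x − y = 30 − 44 = -14. Step 2 — v_2(-14) = 1 (factor: -14 = −(2^1 · 7); the sign does not affect v_p). Step 3 — |x − y|_2 = 2^{-1} = 1/2.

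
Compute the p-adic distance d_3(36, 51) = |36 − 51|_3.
d_3(36, 51) = 1/3

Step 1 — x − y = 36 − 51 = -15. Step 2 — v_3(-15) = 1 (factor: -15 = −(3^1 · 5); the sign does not affect v_p). Step 3 — |x − y|_3 = 3^{-1} = 1/3.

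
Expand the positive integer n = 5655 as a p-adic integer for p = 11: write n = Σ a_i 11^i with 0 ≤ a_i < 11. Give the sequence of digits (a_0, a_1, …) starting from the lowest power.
(a_0, a_1, …) = (1, 8, 2, 4)

Repeated division by 11 gives the digits low-to-high: 5655 = 1 + 8·11^1 + 2·11^2 + 4·11^3. Digit sequence: (1, 8, 2, 4).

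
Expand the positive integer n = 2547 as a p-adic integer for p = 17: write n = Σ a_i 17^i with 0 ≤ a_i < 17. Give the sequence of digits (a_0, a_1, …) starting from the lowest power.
(a_0, a_1, …) = (14, 13, 8)

Repeated division by 17 gives the digits low-to-high: 2547 = 14 + 13·17^1 + 8·17^2. Digit sequence: (14, 13, 8).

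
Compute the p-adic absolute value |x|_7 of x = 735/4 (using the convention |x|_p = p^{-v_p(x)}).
|735/4|_7 = 1/49

Step 1 — compute v_7(x) by factoring powers of 7 out of the numerator and denominator: v_7(735/4) = 2. Step 2 — apply |x|_p = p^{-v_p(x)} = 7^{-2} = 1/49.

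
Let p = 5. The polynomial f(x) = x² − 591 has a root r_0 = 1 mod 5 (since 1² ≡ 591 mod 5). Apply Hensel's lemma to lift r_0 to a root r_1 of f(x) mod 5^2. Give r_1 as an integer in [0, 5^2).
r_1 = 21 (mod 25)

Hensel's recurrence: r_{i+1} = r_i − f(r_i)·(f′(r_i))^{-1} mod 5^{i+2}, with f′(x) = 2x. Iterate:
  r_0 = 1 (mod 5)
  r_1 = 21 (mod 25)
Final: r_1 = 21, and one checks f(r_1) ≡ 0 mod 5^2.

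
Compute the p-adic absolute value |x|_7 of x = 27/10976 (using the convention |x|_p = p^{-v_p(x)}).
|27/10976|_7 = 343

Step 1 — compute v_7(x) by factoring powers of 7 out of the numerator and denominator: v_7(27/10976) = -3. Step 2 — apply |x|_p = p^{-v_p(x)} = 7^{3} = 343.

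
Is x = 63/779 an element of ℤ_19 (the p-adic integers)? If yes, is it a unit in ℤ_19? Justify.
x ∉ ℤ_19 (v_19(x) = -1 < 0)

ℤ_19 = {x ∈ ℚ_19 : v_19(x) ≥ 0} and ℤ_19^× = {x ∈ ℤ_19 : v_19(x) = 0}. Here v_19(63/779) = v_19(num) − v_19(den) = -1; compare against these criteria.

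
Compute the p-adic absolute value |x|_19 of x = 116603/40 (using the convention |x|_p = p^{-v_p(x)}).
|116603/40|_19 = 1/6859

Step 1 — compute v_19(x) by factoring powers of 19 out of the numerator and denominator: v_19(116603/40) = 3. Step 2 — apply |x|_p = p^{-v_p(x)} = 19^{-3} = 1/6859.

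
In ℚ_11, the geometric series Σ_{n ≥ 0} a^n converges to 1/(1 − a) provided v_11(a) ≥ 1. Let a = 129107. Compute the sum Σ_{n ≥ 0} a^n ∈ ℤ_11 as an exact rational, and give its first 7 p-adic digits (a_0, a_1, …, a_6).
Σ a^n = 1/(1 − a) = -1/129106;  first 7 digits = (1, 0, 0, 9, 8, 0, 4)

v_11(a) = 3 ≥ 1, so the series converges in ℤ_11 to 1/(1 − a) = 1/(1 − 129107) = -1/129106. Expand this rational in ℤ_11: compute digits iteratively via d_i = x_i mod 11, x_{i+1} = (x_i − d_i)/11. The first 7 digits are (1, 0, 0, 9, 8, 0, 4).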